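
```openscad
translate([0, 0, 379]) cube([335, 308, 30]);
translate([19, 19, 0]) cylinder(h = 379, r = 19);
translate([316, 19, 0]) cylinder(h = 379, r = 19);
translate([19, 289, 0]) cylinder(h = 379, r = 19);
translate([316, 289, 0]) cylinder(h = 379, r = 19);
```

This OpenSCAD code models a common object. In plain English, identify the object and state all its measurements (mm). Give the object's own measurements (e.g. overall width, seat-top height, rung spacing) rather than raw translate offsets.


A simple wooden stool: a rectangular seat 335 mm (x) by 308 mm (y), 30 mm thick, top face at z = 409 mm, on four round legs, each 38 mm in diameter. The legs rest on z = 0, each leg's axis is inset half a diameter from the nearest pair of seat edges (so the leg's bounding box is flush with the corner).


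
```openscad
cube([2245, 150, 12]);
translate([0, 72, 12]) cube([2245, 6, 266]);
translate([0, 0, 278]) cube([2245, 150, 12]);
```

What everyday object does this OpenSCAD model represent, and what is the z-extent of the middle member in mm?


An I-beam. The web height is 266 mm.

Two wide flanges with a thin centred web — an I-beam. Overall 290 mm minus two 12 mm flanges gives a web of 290 − 2·12 = 266 mm.


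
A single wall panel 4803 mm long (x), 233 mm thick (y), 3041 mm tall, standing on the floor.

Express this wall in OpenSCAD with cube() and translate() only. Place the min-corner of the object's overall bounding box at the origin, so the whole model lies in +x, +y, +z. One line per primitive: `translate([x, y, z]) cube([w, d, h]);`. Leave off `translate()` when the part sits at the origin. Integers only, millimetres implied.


cube([4803, 233, 3041]);


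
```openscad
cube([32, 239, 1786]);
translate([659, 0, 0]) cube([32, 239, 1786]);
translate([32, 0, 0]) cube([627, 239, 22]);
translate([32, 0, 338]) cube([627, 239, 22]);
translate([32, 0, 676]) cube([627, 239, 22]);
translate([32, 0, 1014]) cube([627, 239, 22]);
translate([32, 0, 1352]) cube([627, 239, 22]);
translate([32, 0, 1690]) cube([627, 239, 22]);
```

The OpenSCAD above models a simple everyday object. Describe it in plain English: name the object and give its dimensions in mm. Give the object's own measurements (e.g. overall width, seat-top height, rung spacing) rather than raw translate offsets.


An open bookshelf. Two side panels, each 32 mm thick, 239 mm deep and 1786 mm tall, stand 691 mm apart (outside-to-outside). Between them sit 6 shelves, each 22 mm thick and 239 mm deep, spanning the full gap between the sides. The bottom shelf rests on the floor (its underside at z = 0) and the clear gap between one shelf's top and the next shelf's underside is 316 mm.


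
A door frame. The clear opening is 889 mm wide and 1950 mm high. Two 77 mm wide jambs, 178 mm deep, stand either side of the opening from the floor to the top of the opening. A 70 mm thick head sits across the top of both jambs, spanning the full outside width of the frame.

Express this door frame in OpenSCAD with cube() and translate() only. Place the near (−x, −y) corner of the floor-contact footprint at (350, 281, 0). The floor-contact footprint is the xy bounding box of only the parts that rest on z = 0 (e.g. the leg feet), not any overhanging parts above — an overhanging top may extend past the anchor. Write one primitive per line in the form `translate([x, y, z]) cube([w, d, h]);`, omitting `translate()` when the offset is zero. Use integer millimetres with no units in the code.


translate([350, 281, 0]) cube([77, 178, 1950]);
translate([1316, 281, 0]) cube([77, 178, 1950]);
translate([350, 281, 1950]) cube([1043, 178, 70]);


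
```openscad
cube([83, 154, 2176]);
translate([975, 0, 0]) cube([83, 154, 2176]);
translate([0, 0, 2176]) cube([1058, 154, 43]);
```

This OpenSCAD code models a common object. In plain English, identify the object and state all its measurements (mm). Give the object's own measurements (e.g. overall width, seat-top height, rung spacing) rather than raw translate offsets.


A door frame. The clear opening is 892 mm wide and 2176 mm high. Two 83 mm wide jambs, 154 mm deep, stand either side of the opening from the floor to the top of the opening. A 43 mm thick head sits across the top of both jambs, spanning the full outside width of the frame.


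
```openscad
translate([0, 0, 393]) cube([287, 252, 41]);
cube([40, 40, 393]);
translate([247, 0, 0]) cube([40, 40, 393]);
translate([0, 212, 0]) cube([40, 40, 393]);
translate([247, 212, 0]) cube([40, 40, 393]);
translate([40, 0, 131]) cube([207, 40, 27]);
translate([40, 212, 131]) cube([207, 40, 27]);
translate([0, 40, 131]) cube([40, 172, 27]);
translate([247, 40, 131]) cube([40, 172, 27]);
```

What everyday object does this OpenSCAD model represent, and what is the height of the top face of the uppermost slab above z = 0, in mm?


A stool. The seat height is 434 mm.

A 287×252×41 slab at z = 393 on four corner posts — a stool. The seat top is 393 + 41 = 434 mm.


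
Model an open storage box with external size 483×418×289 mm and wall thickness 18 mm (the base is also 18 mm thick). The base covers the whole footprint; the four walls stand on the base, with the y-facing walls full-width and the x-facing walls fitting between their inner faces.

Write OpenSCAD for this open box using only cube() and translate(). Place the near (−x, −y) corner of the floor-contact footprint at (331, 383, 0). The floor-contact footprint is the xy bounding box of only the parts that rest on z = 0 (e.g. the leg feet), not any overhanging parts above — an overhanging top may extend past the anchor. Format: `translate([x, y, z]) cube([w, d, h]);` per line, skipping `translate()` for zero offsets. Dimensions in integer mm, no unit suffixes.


translate([331, 383, 0]) cube([483, 418, 18]);
translate([331, 383, 18]) cube([483, 18, 271]);
translate([331, 783, 18]) cube([483, 18, 271]);
translate([331, 401, 18]) cube([18, 382, 271]);
translate([796, 401, 18]) cube([18, 382, 271]);


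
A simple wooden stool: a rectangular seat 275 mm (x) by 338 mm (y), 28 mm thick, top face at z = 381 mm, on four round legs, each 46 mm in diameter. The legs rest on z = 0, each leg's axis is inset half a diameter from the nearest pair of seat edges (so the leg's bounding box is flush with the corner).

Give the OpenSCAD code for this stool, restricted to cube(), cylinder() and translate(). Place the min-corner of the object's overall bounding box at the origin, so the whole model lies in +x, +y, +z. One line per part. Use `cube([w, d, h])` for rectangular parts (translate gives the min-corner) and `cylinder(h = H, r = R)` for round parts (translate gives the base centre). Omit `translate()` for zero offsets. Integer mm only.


translate([0, 0, 353]) cube([275, 338, 28]);
translate([23, 23, 0]) cylinder(h = 353, r = 23);
translate([252, 23, 0]) cylinder(h = 353, r = 23);
translate([23, 315, 0]) cylinder(h = 353, r = 23);
translate([252, 315, 0]) cylinder(h = 353, r = 23);


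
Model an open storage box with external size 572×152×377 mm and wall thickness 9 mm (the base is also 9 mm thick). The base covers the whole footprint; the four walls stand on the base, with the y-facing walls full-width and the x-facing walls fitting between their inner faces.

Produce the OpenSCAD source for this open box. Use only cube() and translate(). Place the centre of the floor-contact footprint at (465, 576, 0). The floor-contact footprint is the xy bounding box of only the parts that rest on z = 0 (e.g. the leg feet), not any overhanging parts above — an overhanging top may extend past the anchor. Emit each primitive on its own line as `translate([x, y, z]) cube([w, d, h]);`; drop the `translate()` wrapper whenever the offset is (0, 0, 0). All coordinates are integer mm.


translate([179, 500, 0]) cube([572, 152, 9]);
translate([179, 500, 9]) cube([572, 9, 368]);
translate([179, 643, 9]) cube([572, 9, 368]);
translate([179, 509, 9]) cube([9, 134, 368]);
translate([742, 509, 9]) cube([9, 134, 368]);


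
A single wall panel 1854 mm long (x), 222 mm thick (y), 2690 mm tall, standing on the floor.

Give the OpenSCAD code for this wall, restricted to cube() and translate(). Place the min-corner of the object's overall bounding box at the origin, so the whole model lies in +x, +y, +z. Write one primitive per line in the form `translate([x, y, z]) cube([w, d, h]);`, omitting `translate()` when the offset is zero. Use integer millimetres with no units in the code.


cube([1854, 222, 2690]);


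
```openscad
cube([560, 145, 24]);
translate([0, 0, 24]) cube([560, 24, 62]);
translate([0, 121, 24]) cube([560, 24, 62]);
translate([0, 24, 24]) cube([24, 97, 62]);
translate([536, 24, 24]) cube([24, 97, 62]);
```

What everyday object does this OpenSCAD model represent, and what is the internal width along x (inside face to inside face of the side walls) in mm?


An open box. The internal width is 512 mm.

A 560×145 base slab with four walls standing on it — an open box. The base is 560 mm wide and the walls are 24 mm thick, so the internal width is 560 − 2 × 24 = 512 mm.


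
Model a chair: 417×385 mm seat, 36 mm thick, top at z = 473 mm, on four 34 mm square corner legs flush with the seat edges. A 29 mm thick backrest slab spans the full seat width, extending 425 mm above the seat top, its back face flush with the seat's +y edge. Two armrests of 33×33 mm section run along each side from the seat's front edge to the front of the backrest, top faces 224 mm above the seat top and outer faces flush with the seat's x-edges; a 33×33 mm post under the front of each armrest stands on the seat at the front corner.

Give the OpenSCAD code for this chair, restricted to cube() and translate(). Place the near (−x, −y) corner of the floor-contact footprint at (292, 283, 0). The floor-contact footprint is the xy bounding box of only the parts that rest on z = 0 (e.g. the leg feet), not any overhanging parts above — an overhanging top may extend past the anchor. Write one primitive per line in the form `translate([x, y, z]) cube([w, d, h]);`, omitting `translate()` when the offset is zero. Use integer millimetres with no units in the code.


// leg_h = 473 - 36 = 437
// arm post h = 224 - 33 = 191
translate([292, 283, 437]) cube([417, 385, 36]);
translate([292, 283, 0]) cube([34, 34, 437]);
translate([675, 283, 0]) cube([34, 34, 437]);
translate([292, 634, 0]) cube([34, 34, 437]);
translate([675, 634, 0]) cube([34, 34, 437]);
translate([292, 639, 473]) cube([417, 29, 425]);
translate([292, 283, 664]) cube([33, 356, 33]);
translate([676, 283, 664]) cube([33, 356, 33]);
translate([292, 283, 473]) cube([33, 33, 191]);
translate([676, 283, 473]) cube([33, 33, 191]);


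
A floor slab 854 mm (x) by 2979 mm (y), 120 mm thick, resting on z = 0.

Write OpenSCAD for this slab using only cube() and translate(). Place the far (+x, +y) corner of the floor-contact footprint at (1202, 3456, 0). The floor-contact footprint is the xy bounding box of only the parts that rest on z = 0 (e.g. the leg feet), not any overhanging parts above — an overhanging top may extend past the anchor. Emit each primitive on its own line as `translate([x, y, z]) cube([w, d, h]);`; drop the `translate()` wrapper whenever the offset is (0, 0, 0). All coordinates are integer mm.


translate([348, 477, 0]) cube([854, 2979, 120]);


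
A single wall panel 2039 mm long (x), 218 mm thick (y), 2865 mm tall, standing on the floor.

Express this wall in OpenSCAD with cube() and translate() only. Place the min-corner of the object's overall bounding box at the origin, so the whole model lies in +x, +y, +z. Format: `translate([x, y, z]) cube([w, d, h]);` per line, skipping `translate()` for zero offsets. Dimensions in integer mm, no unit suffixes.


cube([2039, 218, 2865]);


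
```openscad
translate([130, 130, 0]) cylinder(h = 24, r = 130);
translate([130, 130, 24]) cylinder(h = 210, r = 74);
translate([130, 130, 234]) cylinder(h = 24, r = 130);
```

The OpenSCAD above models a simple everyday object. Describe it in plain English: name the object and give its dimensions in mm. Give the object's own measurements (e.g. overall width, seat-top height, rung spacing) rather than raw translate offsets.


A spool: two coaxial disc flanges of radius 130 mm and thickness 24 mm, joined by a core cylinder of radius 74 mm and height 210 mm. The lower flange rests on z = 0 and the three cylinders share a vertical axis.


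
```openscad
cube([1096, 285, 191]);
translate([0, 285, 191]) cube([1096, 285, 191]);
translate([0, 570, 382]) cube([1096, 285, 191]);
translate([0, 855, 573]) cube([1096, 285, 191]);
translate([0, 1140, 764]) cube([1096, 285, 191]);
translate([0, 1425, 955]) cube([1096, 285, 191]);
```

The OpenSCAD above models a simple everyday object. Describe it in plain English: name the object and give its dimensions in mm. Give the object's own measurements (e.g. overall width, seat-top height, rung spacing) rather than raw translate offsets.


A straight staircase of 6 solid steps. Each step is 1096 mm wide (x), 285 mm deep (y, the going) and 191 mm tall (the rise). The first step rests on the floor; each subsequent step sits one going further in +y and one rise higher in +z, directly behind and above the previous step with no overlap.


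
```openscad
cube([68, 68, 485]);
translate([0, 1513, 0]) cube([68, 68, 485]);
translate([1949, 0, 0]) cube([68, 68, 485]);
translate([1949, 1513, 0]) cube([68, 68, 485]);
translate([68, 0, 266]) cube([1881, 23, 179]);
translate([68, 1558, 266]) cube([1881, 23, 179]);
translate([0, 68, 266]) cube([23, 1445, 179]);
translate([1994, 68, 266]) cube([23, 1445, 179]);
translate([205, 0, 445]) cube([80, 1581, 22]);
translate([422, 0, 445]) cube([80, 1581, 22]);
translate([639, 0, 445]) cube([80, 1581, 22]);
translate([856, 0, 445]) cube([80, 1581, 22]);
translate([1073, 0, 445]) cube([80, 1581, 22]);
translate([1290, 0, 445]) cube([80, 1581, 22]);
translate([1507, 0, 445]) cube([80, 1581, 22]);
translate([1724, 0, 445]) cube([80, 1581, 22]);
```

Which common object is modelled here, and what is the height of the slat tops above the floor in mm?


A bed frame. The slat-top height is 467 mm.

Four posts, four rails, and a row of slats — a bed frame. Slats sit on the rails at z = 266 + 179 = 445; with slat thickness 22, the top is 467 mm.


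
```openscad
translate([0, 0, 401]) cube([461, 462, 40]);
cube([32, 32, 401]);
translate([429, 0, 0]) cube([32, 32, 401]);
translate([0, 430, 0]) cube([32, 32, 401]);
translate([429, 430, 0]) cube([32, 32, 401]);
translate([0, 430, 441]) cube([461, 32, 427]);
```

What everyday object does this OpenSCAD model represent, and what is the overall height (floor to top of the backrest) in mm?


A chair. The overall height is 868 mm.

A slab on four corner posts with a tall panel at the back — a chair. The seat slab sits at z = 401 with thickness 40, and the 427 mm backrest starts at the seat top, so the overall height is 401 + 40 + 427 = 868 mm.


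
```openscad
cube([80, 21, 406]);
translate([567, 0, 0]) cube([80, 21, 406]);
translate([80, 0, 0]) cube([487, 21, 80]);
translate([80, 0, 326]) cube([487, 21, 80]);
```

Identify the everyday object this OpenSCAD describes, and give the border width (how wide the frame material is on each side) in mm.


A picture frame. The border width is 80 mm.

Four thin pieces enclosing a rectangular opening — a picture frame. The two full-height stiles are 406 mm tall; the top rail sits at z = 326 and is 80 mm tall, so the border above the opening is 406 − 326 = 80 mm, matching the stile x-width.


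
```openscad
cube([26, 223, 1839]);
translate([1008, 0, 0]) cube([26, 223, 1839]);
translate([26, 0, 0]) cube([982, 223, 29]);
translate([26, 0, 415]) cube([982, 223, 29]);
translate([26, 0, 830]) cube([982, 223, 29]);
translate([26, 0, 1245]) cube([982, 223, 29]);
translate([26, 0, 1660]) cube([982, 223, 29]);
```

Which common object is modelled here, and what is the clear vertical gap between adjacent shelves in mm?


A bookshelf. The clear shelf gap is 386 mm.

Two tall side panels with 5 horizontal boards between them — a bookshelf. The first two shelf undersides are at z = 0 and z = 415; with shelf thickness 29, the clear gap is 415 − 0 − 29 = 386 mm.


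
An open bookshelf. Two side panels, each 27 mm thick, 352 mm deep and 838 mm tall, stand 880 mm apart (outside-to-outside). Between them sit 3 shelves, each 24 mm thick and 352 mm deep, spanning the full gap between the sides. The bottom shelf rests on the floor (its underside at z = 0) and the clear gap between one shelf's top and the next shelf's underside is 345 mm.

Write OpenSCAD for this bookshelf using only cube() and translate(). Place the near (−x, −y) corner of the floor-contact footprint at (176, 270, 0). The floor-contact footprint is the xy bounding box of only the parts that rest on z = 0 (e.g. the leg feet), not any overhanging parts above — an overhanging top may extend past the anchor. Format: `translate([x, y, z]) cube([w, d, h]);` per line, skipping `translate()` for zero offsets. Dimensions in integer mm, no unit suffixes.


translate([176, 270, 0]) cube([27, 352, 838]);
translate([1029, 270, 0]) cube([27, 352, 838]);
translate([203, 270, 0]) cube([826, 352, 24]);
translate([203, 270, 369]) cube([826, 352, 24]);
translate([203, 270, 738]) cube([826, 352, 24]);


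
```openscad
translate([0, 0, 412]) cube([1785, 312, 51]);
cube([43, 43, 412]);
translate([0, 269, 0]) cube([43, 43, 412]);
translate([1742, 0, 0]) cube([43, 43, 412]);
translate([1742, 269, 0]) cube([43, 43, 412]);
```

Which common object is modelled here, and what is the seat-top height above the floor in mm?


A bench. The seat-top height is 463 mm.

A long slab on four corner posts — a bench. The slab sits at z = 412 with thickness 51, so the top is 412 + 51 = 463 mm.


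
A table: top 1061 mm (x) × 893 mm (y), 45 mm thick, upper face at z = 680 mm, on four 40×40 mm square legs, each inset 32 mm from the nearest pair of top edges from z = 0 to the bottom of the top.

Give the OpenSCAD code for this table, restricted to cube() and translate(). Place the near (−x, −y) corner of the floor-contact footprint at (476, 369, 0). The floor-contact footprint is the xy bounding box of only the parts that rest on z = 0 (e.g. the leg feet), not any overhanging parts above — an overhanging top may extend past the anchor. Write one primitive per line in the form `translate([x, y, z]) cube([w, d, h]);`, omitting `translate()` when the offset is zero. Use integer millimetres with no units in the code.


// leg_h = 680 - 45 = 635
translate([444, 337, 635]) cube([1061, 893, 45]);
translate([476, 369, 0]) cube([40, 40, 635]);
translate([1433, 369, 0]) cube([40, 40, 635]);
translate([476, 1158, 0]) cube([40, 40, 635]);
translate([1433, 1158, 0]) cube([40, 40, 635]);


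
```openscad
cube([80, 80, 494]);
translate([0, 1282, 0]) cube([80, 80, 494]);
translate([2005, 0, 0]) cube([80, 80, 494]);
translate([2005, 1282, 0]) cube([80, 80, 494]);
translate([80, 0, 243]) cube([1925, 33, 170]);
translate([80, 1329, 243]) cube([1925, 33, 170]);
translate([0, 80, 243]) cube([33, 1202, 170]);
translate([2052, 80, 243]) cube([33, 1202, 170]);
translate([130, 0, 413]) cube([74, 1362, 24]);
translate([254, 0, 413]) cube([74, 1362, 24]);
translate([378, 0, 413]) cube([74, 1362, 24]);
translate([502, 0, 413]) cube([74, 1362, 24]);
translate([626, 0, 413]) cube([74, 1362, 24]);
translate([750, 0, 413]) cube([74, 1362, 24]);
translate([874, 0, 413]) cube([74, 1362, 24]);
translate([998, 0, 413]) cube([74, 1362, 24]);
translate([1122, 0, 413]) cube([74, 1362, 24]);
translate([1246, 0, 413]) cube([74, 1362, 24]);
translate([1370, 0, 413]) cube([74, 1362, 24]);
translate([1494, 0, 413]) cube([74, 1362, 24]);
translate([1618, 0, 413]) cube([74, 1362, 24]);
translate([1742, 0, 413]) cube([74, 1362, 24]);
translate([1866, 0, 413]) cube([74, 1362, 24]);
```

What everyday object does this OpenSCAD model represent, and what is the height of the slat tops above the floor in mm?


A bed frame. The slat-top height is 437 mm.

Four posts, four rails, and a row of slats — a bed frame. Slats sit on the rails at z = 243 + 170 = 413; with slat thickness 24, the top is 437 mm.


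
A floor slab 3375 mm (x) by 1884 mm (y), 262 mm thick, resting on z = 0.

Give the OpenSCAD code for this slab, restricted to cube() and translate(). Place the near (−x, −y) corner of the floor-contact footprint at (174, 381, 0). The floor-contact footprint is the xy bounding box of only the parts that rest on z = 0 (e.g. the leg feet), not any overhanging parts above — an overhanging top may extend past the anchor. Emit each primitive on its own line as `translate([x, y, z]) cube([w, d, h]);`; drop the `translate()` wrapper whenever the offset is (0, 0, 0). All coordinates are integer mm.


translate([174, 381, 0]) cube([3375, 1884, 262]);


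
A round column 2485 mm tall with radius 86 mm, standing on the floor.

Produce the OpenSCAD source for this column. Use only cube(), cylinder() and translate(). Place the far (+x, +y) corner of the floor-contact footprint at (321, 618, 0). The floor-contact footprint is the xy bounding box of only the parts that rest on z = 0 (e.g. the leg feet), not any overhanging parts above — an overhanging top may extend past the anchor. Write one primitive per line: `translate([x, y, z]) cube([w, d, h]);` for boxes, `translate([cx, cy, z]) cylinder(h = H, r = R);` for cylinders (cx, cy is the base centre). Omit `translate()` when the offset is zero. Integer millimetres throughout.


translate([235, 532, 0]) cylinder(h = 2485, r = 86);


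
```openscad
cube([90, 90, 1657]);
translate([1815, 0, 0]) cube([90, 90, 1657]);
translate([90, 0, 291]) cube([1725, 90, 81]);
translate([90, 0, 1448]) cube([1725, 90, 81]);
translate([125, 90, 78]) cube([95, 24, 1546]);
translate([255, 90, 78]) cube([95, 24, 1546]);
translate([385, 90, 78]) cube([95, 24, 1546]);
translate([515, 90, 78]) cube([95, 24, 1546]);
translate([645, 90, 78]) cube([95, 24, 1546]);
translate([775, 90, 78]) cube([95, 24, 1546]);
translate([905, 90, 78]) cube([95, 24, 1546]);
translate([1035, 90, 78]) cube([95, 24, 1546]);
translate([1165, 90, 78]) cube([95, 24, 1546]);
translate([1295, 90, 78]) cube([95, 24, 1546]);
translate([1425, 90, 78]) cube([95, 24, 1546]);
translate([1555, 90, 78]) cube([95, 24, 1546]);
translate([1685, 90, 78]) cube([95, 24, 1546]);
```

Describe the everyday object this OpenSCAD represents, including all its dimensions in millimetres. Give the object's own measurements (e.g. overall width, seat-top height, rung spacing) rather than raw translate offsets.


A fence section. Two 90×90 mm posts, 1657 mm tall, stand on the floor with a clear span of 1725 mm between their inner faces. Two horizontal rails of 90×81 mm section span the gap between the posts with their undersides at z = 291 mm and z = 1448 mm, flush with the posts' −y face. 13 pickets, each 95 mm wide, 24 mm thick and 1546 mm tall, are fixed to the +y face of the rails with their bottoms at z = 78 mm, spaced across the span with a 35 mm gap after the −x post and between neighbouring pickets and before the +x post.


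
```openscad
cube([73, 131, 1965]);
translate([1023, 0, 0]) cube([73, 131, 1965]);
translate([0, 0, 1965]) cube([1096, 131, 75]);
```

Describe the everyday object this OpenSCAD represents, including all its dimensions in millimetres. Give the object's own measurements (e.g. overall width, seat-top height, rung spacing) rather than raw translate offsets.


A door frame. The clear opening is 950 mm wide and 1965 mm high. Two 73 mm wide jambs, 131 mm deep, stand either side of the opening from the floor to the top of the opening. A 75 mm thick head sits across the top of both jambs, spanning the full outside width of the frame.


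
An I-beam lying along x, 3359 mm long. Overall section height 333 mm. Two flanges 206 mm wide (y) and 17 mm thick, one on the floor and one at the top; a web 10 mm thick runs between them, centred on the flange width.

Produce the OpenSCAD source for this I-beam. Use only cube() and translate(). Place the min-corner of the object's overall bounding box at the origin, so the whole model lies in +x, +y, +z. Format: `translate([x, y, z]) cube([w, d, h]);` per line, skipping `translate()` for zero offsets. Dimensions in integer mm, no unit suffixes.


cube([3359, 206, 17]);
translate([0, 98, 17]) cube([3359, 10, 299]);
translate([0, 0, 316]) cube([3359, 206, 17]);


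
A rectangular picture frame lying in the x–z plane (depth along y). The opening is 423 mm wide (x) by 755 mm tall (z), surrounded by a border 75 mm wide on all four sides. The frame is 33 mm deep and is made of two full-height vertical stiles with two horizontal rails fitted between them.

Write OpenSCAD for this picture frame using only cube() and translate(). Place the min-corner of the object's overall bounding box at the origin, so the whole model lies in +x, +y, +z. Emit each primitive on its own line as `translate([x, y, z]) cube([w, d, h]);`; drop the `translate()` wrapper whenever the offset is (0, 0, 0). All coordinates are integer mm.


cube([75, 33, 905]);
translate([498, 0, 0]) cube([75, 33, 905]);
translate([75, 0, 0]) cube([423, 33, 75]);
translate([75, 0, 830]) cube([423, 33, 75]);


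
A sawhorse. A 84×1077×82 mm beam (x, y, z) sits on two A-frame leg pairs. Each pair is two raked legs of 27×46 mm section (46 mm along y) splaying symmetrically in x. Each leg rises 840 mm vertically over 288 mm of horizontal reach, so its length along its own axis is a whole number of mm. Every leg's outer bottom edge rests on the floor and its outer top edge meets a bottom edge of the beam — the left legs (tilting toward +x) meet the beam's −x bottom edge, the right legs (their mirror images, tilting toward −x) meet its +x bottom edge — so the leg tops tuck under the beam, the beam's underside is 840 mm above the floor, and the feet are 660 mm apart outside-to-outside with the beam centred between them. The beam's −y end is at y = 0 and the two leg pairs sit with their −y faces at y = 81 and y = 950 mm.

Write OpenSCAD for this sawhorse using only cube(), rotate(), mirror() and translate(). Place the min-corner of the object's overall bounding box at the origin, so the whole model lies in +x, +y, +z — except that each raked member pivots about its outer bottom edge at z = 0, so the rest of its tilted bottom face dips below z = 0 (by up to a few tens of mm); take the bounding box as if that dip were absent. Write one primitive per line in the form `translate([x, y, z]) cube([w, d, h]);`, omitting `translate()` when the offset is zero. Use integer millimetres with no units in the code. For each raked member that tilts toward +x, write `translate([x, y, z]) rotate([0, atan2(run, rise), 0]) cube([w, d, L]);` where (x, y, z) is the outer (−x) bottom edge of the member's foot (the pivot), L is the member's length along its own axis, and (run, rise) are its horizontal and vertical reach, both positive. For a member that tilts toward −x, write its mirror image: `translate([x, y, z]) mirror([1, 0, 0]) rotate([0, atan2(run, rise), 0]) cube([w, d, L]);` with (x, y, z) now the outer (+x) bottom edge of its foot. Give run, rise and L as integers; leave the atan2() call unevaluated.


// leg length = √(288² + 840²) = 888
// right-leg outer foot x = 2·288 + 84 = 660
// beam min-corner = (288, 0, 840)
translate([288, 0, 840]) cube([84, 1077, 82]);
translate([0, 81, 0]) rotate([0, atan2(288, 840), 0]) cube([27, 46, 888]);
translate([660, 81, 0]) mirror([1, 0, 0]) rotate([0, atan2(288, 840), 0]) cube([27, 46, 888]);
translate([0, 950, 0]) rotate([0, atan2(288, 840), 0]) cube([27, 46, 888]);
translate([660, 950, 0]) mirror([1, 0, 0]) rotate([0, atan2(288, 840), 0]) cube([27, 46, 888]);


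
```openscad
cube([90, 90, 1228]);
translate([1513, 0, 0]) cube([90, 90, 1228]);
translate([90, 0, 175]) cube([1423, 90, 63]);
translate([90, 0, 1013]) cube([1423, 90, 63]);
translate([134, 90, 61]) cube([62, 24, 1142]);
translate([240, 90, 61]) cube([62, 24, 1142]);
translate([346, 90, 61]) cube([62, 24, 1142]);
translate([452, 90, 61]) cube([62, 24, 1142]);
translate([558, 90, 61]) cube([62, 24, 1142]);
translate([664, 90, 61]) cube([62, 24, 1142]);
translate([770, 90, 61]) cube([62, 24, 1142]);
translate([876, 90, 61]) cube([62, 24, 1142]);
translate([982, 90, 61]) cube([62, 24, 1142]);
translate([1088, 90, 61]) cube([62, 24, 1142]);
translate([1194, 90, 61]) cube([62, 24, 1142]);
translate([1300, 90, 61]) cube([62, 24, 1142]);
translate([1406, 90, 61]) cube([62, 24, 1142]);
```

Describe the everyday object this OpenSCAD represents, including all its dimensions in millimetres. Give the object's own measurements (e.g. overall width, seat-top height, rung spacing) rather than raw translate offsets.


A fence section. Two 90×90 mm posts, 1228 mm tall, stand on the floor with a clear span of 1423 mm between their inner faces. Two horizontal rails of 90×63 mm section span the gap between the posts with their undersides at z = 175 mm and z = 1013 mm, flush with the posts' −y face. 13 pickets, each 62 mm wide, 24 mm thick and 1142 mm tall, are fixed to the +y face of the rails with their bottoms at z = 61 mm, spaced across the span with a 44 mm gap after the −x post and between neighbouring pickets, with 45 mm left before the +x post.


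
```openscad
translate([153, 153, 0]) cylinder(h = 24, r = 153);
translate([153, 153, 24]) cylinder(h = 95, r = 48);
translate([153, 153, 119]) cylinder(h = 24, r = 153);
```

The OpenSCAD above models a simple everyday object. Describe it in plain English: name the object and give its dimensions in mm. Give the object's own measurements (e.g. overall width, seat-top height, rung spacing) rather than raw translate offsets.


A spool: two coaxial disc flanges of radius 153 mm and thickness 24 mm, joined by a core cylinder of radius 48 mm and height 95 mm. The lower flange rests on z = 0 and the three cylinders share a vertical axis.


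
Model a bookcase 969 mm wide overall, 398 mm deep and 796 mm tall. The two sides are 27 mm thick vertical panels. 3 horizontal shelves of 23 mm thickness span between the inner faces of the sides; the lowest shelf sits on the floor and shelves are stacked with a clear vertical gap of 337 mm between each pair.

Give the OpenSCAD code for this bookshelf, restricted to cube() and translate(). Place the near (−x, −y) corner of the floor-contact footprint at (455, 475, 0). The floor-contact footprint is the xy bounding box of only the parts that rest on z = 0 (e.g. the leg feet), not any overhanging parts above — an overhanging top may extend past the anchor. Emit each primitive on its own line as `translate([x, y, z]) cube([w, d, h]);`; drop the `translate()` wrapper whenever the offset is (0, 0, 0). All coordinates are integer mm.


translate([455, 475, 0]) cube([27, 398, 796]);
translate([1397, 475, 0]) cube([27, 398, 796]);
translate([482, 475, 0]) cube([915, 398, 23]);
translate([482, 475, 360]) cube([915, 398, 23]);
translate([482, 475, 720]) cube([915, 398, 23]);


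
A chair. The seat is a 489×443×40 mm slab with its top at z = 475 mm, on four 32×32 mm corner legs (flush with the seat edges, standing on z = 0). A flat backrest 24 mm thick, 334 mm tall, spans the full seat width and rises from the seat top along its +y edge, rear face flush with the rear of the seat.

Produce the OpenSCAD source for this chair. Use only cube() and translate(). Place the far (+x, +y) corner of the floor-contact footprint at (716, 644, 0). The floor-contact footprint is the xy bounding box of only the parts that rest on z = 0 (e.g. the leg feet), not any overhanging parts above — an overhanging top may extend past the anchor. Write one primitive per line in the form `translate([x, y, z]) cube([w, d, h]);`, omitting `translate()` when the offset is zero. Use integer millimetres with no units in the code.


translate([227, 201, 435]) cube([489, 443, 40]);
translate([227, 201, 0]) cube([32, 32, 435]);
translate([684, 201, 0]) cube([32, 32, 435]);
translate([227, 612, 0]) cube([32, 32, 435]);
translate([684, 612, 0]) cube([32, 32, 435]);
translate([227, 620, 475]) cube([489, 24, 334]);


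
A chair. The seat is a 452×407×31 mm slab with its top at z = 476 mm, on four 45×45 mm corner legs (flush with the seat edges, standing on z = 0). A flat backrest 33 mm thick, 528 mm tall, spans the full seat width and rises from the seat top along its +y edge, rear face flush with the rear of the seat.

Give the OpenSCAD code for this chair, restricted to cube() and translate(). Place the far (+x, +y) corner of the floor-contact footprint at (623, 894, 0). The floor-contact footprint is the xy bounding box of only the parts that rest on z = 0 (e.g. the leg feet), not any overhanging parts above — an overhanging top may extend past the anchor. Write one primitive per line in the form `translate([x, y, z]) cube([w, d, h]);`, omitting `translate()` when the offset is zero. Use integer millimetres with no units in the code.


translate([171, 487, 445]) cube([452, 407, 31]);
translate([171, 487, 0]) cube([45, 45, 445]);
translate([578, 487, 0]) cube([45, 45, 445]);
translate([171, 849, 0]) cube([45, 45, 445]);
translate([578, 849, 0]) cube([45, 45, 445]);
translate([171, 861, 476]) cube([452, 33, 528]);


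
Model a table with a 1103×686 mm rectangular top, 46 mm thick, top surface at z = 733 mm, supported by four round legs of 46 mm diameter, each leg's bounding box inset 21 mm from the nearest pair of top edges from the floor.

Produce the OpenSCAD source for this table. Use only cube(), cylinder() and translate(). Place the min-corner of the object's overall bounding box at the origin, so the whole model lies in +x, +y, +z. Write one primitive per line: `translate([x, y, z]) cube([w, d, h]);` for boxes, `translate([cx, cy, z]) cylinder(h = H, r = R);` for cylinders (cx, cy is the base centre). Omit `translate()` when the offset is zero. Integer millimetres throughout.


translate([0, 0, 687]) cube([1103, 686, 46]);
translate([44, 44, 0]) cylinder(h = 687, r = 23);
translate([1059, 44, 0]) cylinder(h = 687, r = 23);
translate([44, 642, 0]) cylinder(h = 687, r = 23);
translate([1059, 642, 0]) cylinder(h = 687, r = 23);


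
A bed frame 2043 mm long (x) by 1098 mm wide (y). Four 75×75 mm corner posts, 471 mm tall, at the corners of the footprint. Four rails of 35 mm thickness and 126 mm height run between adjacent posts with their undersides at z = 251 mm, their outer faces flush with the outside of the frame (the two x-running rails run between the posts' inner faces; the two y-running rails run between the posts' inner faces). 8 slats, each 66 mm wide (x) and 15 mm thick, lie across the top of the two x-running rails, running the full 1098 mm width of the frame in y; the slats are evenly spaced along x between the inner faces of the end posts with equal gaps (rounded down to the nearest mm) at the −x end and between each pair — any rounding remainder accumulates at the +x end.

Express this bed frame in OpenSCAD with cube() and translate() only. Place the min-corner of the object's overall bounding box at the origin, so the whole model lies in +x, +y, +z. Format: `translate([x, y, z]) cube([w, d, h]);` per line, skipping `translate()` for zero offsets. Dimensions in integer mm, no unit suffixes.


// slat z = rail_z + rail_h = 251 + 126 = 377
// slat gap = ⌊(1893 − 8·66) / 9⌋ = 151
cube([75, 75, 471]);
translate([0, 1023, 0]) cube([75, 75, 471]);
translate([1968, 0, 0]) cube([75, 75, 471]);
translate([1968, 1023, 0]) cube([75, 75, 471]);
translate([75, 0, 251]) cube([1893, 35, 126]);
translate([75, 1063, 251]) cube([1893, 35, 126]);
translate([0, 75, 251]) cube([35, 948, 126]);
translate([2008, 75, 251]) cube([35, 948, 126]);
translate([226, 0, 377]) cube([66, 1098, 15]);
translate([443, 0, 377]) cube([66, 1098, 15]);
translate([660, 0, 377]) cube([66, 1098, 15]);
translate([877, 0, 377]) cube([66, 1098, 15]);
translate([1094, 0, 377]) cube([66, 1098, 15]);
translate([1311, 0, 377]) cube([66, 1098, 15]);
translate([1528, 0, 377]) cube([66, 1098, 15]);
translate([1745, 0, 377]) cube([66, 1098, 15]);


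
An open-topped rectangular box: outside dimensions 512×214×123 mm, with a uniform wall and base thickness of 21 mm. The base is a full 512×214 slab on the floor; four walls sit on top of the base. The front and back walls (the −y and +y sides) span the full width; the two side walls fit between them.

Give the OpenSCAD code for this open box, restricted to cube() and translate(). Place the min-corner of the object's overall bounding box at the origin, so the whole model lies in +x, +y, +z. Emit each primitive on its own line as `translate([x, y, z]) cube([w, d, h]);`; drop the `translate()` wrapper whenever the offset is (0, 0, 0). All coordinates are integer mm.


cube([512, 214, 21]);
translate([0, 0, 21]) cube([512, 21, 102]);
translate([0, 193, 21]) cube([512, 21, 102]);
translate([0, 21, 21]) cube([21, 172, 102]);
translate([491, 21, 21]) cube([21, 172, 102]);


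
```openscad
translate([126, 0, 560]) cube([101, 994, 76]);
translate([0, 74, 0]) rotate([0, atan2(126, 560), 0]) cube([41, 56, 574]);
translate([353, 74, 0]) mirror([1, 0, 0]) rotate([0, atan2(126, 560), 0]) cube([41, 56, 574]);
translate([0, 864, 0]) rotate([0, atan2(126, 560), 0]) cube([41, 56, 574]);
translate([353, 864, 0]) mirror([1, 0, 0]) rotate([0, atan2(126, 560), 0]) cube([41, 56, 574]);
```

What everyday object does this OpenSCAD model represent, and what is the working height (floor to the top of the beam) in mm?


A sawhorse. The overall height is 636 mm.

A beam across two mirrored pairs of raked legs — a sawhorse. The beam's underside is at z = 560 (matching the legs' vertical rise in atan2(126, 560)) and the beam is 76 mm tall, so its top is at 560 + 76 = 636 mm. The raked legs top out at the beam's underside, so that is the highest point.


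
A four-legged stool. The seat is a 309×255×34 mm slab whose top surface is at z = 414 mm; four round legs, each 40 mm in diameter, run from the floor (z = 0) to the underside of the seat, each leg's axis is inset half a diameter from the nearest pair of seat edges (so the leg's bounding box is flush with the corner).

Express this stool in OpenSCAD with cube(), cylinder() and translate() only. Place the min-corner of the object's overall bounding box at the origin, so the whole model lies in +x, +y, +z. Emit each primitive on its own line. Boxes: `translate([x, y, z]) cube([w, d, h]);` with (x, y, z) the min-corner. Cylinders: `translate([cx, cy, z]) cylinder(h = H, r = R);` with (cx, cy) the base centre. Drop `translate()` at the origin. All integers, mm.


// leg_h = 414 - 34 = 380
translate([0, 0, 380]) cube([309, 255, 34]);
translate([20, 20, 0]) cylinder(h = 380, r = 20);
translate([289, 20, 0]) cylinder(h = 380, r = 20);
translate([20, 235, 0]) cylinder(h = 380, r = 20);
translate([289, 235, 0]) cylinder(h = 380, r = 20);


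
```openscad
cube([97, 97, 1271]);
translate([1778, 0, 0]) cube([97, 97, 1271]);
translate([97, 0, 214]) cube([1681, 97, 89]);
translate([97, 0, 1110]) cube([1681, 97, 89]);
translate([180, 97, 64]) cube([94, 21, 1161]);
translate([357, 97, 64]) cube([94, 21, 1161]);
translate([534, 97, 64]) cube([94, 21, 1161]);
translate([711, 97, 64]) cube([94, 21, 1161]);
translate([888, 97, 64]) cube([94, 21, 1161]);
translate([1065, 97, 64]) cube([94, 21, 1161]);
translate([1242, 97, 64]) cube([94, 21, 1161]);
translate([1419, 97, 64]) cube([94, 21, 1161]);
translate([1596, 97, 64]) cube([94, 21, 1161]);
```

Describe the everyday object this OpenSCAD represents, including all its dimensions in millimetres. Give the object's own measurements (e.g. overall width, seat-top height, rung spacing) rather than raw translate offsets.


A fence section. Two 97×97 mm posts, 1271 mm tall, stand on the floor with a clear span of 1681 mm between their inner faces. Two horizontal rails of 97×89 mm section span the gap between the posts with their undersides at z = 214 mm and z = 1110 mm, flush with the posts' −y face. 9 pickets, each 94 mm wide, 21 mm thick and 1161 mm tall, are fixed to the +y face of the rails with their bottoms at z = 64 mm, spaced across the span with a 83 mm gap after the −x post and between neighbouring pickets, with 88 mm left before the +x post.
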